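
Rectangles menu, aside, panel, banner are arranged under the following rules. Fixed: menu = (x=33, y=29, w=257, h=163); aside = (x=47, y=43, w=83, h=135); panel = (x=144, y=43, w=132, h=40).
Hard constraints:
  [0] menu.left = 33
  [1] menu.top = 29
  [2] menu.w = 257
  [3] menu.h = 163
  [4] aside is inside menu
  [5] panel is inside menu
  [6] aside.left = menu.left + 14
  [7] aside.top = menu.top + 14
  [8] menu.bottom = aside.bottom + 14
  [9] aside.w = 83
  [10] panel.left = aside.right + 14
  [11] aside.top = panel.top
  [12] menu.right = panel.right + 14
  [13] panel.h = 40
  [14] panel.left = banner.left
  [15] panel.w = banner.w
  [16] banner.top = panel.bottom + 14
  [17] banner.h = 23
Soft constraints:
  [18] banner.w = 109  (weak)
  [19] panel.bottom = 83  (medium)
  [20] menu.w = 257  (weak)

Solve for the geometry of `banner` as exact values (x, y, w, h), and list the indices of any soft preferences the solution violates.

banner = (x=144, y=97, w=132, h=23)
violated soft preferences: 18

1. banner.x = 144  [panel.left = banner.left]
2. banner.w = 132  [panel.w = banner.w]
3. banner.y = 97  [banner.top = panel.bottom + 14]
4. banner.h = 23  [banner.h = 23]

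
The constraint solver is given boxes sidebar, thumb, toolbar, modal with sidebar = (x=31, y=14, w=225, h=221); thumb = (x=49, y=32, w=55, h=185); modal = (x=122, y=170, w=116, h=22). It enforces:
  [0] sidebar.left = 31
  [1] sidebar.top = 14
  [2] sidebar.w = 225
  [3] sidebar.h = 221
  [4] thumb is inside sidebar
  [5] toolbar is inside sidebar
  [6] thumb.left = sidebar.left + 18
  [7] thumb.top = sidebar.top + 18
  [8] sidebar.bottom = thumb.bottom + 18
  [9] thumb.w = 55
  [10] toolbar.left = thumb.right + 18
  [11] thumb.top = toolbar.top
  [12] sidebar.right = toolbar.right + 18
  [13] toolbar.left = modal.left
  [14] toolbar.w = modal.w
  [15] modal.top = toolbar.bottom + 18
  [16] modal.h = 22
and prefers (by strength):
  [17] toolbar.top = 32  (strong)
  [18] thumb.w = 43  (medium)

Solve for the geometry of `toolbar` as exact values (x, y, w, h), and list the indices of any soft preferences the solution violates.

1. toolbar.x = 122  [toolbar.left = thumb.right + 18]
2. toolbar.y = 32  [thumb.top = toolbar.top]
3. toolbar.w = 116  [sidebar.right = toolbar.right + 18]
4. toolbar.h = 120  [modal.top = toolbar.bottom + 18]

toolbar = (x=122, y=32, w=116, h=120)
violated soft preferences: 18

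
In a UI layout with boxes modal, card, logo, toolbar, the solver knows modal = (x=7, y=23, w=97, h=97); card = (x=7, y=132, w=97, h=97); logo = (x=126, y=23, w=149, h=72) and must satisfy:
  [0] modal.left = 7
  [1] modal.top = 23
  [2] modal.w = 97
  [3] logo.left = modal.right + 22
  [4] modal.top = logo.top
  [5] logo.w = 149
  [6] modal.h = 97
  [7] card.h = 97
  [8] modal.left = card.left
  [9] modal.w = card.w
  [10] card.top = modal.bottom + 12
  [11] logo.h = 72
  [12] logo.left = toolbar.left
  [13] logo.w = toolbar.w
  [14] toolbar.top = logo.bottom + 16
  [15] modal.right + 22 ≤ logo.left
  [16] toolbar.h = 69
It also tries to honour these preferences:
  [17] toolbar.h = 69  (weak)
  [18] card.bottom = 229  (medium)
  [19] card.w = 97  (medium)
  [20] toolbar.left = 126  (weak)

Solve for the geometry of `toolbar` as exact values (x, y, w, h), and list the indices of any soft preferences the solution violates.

1. toolbar.x = 126  [logo.left = toolbar.left]
2. toolbar.w = 149  [logo.w = toolbar.w]
3. toolbar.y = 111  [toolbar.top = logo.bottom + 16]
4. toolbar.h = 69  [toolbar.h = 69]

toolbar = (x=126, y=111, w=149, h=69)
violated soft preferences: none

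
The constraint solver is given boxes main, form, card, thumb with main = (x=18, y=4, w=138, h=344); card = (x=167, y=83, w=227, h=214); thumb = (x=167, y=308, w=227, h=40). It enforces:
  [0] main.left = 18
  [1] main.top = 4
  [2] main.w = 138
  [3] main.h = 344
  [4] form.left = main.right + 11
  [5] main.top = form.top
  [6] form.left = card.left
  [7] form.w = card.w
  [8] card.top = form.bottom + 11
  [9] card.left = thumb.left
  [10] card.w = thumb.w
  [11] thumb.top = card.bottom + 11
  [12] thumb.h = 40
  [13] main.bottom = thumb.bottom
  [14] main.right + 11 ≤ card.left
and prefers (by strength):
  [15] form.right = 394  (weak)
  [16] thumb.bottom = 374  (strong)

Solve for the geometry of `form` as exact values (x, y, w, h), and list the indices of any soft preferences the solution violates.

form = (x=167, y=4, w=227, h=68)
violated soft preferences: 16

1. form.x = 167  [form.left = main.right + 11]
2. form.y = 4  [main.top = form.top]
3. form.w = 227  [form.w = card.w]
4. form.h = 68  [card.top = form.bottom + 11]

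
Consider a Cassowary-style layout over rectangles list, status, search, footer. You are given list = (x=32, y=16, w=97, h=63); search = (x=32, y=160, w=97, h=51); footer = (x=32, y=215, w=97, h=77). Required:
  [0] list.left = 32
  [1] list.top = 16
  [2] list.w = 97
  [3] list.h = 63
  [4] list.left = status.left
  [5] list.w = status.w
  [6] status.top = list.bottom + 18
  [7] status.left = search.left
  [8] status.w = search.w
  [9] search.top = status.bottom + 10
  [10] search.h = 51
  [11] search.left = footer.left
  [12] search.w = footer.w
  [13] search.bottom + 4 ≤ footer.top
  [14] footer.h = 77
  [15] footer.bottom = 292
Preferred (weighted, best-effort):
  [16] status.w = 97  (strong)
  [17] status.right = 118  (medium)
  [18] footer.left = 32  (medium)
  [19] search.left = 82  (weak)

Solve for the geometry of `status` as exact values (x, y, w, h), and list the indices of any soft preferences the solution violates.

1. status.x = 32  [list.left = status.left]
2. status.w = 97  [list.w = status.w]
3. status.y = 97  [status.top = list.bottom + 18]
4. status.h = 53  [search.top = status.bottom + 10]

status = (x=32, y=97, w=97, h=53)
violated soft preferences: 17, 19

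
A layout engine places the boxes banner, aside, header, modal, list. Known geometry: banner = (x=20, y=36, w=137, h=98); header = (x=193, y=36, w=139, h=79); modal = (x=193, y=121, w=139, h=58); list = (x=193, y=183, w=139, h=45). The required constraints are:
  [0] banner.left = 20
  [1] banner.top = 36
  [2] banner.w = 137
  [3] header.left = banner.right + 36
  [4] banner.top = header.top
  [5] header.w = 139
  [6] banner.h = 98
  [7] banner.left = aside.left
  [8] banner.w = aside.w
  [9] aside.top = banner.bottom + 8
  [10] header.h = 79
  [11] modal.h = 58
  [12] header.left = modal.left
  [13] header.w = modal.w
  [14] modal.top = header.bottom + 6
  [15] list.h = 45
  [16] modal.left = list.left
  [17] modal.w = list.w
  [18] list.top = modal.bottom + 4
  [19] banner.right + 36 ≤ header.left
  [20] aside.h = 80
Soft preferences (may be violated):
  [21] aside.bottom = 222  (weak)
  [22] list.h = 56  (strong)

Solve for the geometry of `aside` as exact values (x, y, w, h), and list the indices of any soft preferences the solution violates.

aside = (x=20, y=142, w=137, h=80)
violated soft preferences: 22

1. aside.x = 20  [banner.left = aside.left]
2. aside.w = 137  [banner.w = aside.w]
3. aside.y = 142  [aside.top = banner.bottom + 8]
4. aside.h = 80  [aside.h = 80]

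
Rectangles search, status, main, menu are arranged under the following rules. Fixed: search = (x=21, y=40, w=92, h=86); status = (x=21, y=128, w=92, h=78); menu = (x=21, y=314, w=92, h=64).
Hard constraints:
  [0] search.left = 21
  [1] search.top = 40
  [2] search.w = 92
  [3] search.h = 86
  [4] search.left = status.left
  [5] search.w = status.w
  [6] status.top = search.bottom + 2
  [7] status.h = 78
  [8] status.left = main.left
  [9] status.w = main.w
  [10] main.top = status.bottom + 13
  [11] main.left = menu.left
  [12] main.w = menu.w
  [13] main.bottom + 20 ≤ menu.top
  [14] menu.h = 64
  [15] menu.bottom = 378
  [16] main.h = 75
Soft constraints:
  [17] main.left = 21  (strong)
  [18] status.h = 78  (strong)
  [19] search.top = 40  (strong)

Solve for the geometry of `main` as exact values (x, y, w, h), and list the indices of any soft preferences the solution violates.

1. main.x = 21  [status.left = main.left]
2. main.w = 92  [status.w = main.w]
3. main.y = 219  [main.top = status.bottom + 13]
4. main.h = 75  [main.h = 75]

main = (x=21, y=219, w=92, h=75)
violated soft preferences: none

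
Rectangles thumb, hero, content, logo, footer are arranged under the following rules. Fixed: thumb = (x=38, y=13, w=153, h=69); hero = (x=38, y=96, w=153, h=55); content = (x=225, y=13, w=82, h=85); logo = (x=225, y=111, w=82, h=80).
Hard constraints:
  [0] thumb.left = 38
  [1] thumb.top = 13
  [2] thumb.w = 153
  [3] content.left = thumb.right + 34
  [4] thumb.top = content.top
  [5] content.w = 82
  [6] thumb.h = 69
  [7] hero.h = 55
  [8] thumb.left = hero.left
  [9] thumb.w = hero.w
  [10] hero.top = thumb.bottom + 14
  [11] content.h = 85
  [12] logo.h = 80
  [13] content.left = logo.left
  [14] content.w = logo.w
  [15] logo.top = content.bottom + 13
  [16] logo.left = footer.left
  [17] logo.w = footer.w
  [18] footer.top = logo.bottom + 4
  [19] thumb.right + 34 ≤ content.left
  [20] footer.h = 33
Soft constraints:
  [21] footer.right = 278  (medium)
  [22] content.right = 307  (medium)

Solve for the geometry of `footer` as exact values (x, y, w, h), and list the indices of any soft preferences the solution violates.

footer = (x=225, y=195, w=82, h=33)
violated soft preferences: 21

1. footer.x = 225  [logo.left = footer.left]
2. footer.w = 82  [logo.w = footer.w]
3. footer.y = 195  [footer.top = logo.bottom + 4]
4. footer.h = 33  [footer.h = 33]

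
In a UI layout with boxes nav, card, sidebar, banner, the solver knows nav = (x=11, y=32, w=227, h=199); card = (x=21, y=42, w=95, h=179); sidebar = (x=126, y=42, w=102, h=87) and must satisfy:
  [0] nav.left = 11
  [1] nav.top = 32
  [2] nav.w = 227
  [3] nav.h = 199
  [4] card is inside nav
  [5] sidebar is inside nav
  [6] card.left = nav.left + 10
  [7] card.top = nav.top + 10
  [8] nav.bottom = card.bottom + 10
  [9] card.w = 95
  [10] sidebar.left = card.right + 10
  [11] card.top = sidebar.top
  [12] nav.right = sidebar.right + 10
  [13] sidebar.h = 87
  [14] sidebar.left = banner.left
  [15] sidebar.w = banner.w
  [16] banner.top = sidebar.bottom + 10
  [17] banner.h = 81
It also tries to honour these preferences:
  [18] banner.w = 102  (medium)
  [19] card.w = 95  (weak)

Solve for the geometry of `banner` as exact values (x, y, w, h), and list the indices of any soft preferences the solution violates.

1. banner.x = 126  [sidebar.left = banner.left]
2. banner.w = 102  [sidebar.w = banner.w]
3. banner.y = 139  [banner.top = sidebar.bottom + 10]
4. banner.h = 81  [banner.h = 81]

banner = (x=126, y=139, w=102, h=81)
violated soft preferences: none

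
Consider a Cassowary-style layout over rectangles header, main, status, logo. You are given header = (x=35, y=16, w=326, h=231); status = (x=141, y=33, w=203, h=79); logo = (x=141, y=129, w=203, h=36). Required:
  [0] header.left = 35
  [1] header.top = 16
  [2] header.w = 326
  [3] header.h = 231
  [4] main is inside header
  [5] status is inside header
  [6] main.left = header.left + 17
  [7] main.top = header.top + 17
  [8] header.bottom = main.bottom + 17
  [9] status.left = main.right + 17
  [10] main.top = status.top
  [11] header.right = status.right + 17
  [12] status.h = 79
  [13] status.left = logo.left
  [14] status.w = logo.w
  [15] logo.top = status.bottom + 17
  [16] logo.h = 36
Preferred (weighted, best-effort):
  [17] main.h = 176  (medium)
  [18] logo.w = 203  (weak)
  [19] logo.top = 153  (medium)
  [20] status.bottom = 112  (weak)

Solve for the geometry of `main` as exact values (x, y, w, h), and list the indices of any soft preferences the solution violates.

1. main.x = 52  [main.left = header.left + 17]
2. main.y = 33  [main.top = header.top + 17]
3. main.h = 197  [header.bottom = main.bottom + 17]
4. main.w = 72  [status.left = main.right + 17]

main = (x=52, y=33, w=72, h=197)
violated soft preferences: 17, 19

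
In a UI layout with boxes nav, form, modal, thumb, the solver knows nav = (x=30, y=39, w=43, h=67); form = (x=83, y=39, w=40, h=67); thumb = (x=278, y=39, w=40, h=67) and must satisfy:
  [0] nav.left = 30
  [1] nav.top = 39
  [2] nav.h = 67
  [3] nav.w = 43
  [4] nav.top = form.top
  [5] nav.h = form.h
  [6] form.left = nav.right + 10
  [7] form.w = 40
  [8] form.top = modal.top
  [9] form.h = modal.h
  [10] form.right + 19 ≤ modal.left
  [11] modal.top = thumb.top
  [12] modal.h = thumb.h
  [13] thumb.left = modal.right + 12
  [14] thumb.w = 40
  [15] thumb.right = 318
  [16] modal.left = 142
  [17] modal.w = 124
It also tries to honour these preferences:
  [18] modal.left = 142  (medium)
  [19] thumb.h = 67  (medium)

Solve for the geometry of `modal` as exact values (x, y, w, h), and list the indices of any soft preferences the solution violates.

1. modal.y = 39  [form.top = modal.top]
2. modal.h = 67  [form.h = modal.h]
3. modal.x = 142  [modal.left = 142]
4. modal.w = 124  [modal.w = 124]

modal = (x=142, y=39, w=124, h=67)
violated soft preferences: none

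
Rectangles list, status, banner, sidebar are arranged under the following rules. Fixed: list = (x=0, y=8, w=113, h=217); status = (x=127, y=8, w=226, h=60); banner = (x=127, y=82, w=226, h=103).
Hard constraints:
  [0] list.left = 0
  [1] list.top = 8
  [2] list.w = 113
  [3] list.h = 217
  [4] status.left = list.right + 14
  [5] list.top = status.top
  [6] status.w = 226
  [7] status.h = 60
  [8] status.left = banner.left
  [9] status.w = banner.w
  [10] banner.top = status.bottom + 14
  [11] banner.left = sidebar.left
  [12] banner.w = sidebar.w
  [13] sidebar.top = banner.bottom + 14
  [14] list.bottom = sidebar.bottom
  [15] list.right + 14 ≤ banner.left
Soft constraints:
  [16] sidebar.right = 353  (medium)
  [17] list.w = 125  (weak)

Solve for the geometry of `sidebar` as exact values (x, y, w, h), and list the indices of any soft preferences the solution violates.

1. sidebar.x = 127  [banner.left = sidebar.left]
2. sidebar.w = 226  [banner.w = sidebar.w]
3. sidebar.y = 199  [sidebar.top = banner.bottom + 14]
4. sidebar.h = 26  [list.bottom = sidebar.bottom]

sidebar = (x=127, y=199, w=226, h=26)
violated soft preferences: 17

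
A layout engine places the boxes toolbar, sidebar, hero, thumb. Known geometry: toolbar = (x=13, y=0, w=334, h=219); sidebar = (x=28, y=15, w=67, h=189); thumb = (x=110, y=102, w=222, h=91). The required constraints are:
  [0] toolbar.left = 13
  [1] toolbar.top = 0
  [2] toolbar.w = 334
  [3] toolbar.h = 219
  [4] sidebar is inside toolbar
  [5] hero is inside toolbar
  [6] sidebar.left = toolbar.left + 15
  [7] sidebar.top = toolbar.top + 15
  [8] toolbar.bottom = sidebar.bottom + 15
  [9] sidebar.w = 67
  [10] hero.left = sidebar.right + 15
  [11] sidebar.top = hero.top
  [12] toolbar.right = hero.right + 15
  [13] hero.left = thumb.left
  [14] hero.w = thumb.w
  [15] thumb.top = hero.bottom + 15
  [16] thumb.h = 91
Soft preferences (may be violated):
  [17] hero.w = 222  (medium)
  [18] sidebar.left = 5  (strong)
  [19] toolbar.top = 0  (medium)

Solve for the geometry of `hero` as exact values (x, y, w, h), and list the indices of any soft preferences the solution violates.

1. hero.x = 110  [hero.left = sidebar.right + 15]
2. hero.y = 15  [sidebar.top = hero.top]
3. hero.w = 222  [toolbar.right = hero.right + 15]
4. hero.h = 72  [thumb.top = hero.bottom + 15]

hero = (x=110, y=15, w=222, h=72)
violated soft preferences: 18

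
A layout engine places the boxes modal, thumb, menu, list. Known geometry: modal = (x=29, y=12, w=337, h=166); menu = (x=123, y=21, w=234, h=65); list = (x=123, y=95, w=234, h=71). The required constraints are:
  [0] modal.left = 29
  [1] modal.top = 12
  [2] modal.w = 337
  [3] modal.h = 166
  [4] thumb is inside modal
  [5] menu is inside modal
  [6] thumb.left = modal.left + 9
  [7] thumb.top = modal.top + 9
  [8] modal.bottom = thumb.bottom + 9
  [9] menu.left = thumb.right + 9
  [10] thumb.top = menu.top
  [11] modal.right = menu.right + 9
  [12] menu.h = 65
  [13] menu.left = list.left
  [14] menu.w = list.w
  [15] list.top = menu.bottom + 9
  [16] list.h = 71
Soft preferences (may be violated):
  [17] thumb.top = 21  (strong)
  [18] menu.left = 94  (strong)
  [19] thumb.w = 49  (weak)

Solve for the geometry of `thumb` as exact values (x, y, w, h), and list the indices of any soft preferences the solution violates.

thumb = (x=38, y=21, w=76, h=148)
violated soft preferences: 18, 19

1. thumb.x = 38  [thumb.left = modal.left + 9]
2. thumb.y = 21  [thumb.top = modal.top + 9]
3. thumb.h = 148  [modal.bottom = thumb.bottom + 9]
4. thumb.w = 76  [menu.left = thumb.right + 9]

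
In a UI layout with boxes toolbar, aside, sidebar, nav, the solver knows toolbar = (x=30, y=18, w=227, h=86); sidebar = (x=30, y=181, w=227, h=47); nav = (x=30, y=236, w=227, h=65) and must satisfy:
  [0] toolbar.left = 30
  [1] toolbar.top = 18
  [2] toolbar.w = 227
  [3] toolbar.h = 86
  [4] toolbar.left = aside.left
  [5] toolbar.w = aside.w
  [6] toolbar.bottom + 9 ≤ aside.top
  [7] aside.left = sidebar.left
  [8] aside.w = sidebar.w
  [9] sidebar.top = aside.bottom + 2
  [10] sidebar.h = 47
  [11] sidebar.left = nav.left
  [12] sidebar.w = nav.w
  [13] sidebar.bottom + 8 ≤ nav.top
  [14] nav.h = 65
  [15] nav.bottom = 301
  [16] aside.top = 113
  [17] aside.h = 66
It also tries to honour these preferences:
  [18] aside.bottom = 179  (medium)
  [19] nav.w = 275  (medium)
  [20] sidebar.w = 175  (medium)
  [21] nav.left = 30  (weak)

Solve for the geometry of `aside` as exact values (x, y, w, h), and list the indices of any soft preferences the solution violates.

aside = (x=30, y=113, w=227, h=66)
violated soft preferences: 19, 20

1. aside.x = 30  [toolbar.left = aside.left]
2. aside.w = 227  [toolbar.w = aside.w]
3. aside.y = 113  [aside.top = 113]
4. aside.h = 66  [aside.h = 66]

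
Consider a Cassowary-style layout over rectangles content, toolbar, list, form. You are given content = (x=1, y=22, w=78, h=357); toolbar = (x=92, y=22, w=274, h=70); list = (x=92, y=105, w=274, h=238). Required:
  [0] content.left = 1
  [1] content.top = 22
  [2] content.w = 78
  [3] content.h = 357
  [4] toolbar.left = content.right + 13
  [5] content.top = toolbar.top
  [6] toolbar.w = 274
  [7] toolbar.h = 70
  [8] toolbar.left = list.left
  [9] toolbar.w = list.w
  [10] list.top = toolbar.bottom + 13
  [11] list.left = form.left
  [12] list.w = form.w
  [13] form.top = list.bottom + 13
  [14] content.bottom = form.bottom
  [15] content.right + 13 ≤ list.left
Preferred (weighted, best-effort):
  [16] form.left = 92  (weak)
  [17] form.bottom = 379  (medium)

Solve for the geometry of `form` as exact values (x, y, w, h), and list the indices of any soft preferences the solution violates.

form = (x=92, y=356, w=274, h=23)
violated soft preferences: none

1. form.x = 92  [list.left = form.left]
2. form.w = 274  [list.w = form.w]
3. form.y = 356  [form.top = list.bottom + 13]
4. form.h = 23  [content.bottom = form.bottom]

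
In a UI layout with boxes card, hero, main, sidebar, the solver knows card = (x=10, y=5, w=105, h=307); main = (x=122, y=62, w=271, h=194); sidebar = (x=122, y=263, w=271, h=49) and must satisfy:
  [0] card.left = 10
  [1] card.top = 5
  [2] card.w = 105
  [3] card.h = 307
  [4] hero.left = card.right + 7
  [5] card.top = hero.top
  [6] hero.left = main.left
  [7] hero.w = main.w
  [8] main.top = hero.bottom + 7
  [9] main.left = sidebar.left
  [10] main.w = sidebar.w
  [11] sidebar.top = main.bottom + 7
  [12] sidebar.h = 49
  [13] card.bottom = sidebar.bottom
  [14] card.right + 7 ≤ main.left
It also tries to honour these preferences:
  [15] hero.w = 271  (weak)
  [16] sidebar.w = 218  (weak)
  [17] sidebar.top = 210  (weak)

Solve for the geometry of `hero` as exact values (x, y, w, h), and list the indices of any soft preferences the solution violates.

hero = (x=122, y=5, w=271, h=50)
violated soft preferences: 16, 17

1. hero.x = 122  [hero.left = card.right + 7]
2. hero.y = 5  [card.top = hero.top]
3. hero.w = 271  [hero.w = main.w]
4. hero.h = 50  [main.top = hero.bottom + 7]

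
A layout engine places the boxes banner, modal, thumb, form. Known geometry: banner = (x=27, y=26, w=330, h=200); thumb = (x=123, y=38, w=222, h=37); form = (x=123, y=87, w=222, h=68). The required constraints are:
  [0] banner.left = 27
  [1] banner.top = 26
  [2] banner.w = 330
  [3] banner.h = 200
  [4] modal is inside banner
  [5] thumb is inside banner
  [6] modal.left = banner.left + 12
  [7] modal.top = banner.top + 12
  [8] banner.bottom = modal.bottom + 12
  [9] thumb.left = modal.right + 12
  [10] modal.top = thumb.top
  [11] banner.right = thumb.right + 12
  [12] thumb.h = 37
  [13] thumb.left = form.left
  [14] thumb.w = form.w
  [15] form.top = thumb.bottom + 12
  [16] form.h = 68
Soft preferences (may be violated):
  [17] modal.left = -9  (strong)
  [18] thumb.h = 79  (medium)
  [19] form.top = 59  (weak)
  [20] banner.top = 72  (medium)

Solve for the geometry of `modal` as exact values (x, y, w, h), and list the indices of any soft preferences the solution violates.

1. modal.x = 39  [modal.left = banner.left + 12]
2. modal.y = 38  [modal.top = banner.top + 12]
3. modal.h = 176  [banner.bottom = modal.bottom + 12]
4. modal.w = 72  [thumb.left = modal.right + 12]

modal = (x=39, y=38, w=72, h=176)
violated soft preferences: 17, 18, 19, 20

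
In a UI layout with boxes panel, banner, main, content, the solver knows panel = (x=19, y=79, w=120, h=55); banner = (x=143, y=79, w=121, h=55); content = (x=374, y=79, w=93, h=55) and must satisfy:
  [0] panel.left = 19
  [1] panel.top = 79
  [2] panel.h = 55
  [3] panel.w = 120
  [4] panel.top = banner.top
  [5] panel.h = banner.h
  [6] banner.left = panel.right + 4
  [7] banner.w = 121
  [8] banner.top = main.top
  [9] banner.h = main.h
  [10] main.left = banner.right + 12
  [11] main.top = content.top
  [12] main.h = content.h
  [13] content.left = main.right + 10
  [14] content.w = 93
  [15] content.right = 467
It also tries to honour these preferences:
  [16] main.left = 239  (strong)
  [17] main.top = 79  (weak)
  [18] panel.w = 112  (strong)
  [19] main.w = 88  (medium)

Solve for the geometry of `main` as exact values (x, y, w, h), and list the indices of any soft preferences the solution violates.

1. main.y = 79  [banner.top = main.top]
2. main.h = 55  [banner.h = main.h]
3. main.x = 276  [main.left = banner.right + 12]
4. main.w = 88  [content.left = main.right + 10]

main = (x=276, y=79, w=88, h=55)
violated soft preferences: 16, 18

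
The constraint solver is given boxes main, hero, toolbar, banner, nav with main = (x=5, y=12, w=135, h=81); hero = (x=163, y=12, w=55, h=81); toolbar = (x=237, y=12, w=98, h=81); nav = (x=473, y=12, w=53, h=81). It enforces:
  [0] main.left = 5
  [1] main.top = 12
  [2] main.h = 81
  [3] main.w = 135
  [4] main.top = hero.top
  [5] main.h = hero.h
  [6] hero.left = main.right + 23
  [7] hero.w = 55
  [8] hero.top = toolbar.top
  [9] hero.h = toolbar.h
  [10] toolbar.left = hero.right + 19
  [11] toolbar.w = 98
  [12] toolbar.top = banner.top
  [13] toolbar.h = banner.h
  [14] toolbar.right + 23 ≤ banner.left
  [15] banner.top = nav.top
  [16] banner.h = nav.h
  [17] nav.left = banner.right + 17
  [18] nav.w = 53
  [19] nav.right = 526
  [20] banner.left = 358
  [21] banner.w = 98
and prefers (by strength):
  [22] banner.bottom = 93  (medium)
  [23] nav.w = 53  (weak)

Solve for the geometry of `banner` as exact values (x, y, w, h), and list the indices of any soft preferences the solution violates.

1. banner.y = 12  [toolbar.top = banner.top]
2. banner.h = 81  [toolbar.h = banner.h]
3. banner.x = 358  [banner.left = 358]
4. banner.w = 98  [banner.w = 98]

banner = (x=358, y=12, w=98, h=81)
violated soft preferences: none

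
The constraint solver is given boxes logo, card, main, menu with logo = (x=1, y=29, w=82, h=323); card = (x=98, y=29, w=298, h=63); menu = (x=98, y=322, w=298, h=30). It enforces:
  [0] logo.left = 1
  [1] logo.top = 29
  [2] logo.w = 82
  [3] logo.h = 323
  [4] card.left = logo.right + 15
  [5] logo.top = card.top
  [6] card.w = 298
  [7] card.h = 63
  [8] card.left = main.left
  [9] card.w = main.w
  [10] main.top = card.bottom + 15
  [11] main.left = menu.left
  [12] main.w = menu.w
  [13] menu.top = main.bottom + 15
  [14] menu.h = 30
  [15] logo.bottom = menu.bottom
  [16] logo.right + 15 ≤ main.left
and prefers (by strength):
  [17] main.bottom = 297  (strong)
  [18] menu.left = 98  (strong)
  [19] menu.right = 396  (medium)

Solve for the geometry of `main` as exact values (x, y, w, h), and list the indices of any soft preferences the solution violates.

1. main.x = 98  [card.left = main.left]
2. main.w = 298  [card.w = main.w]
3. main.y = 107  [main.top = card.bottom + 15]
4. main.h = 200  [menu.top = main.bottom + 15]

main = (x=98, y=107, w=298, h=200)
violated soft preferences: 17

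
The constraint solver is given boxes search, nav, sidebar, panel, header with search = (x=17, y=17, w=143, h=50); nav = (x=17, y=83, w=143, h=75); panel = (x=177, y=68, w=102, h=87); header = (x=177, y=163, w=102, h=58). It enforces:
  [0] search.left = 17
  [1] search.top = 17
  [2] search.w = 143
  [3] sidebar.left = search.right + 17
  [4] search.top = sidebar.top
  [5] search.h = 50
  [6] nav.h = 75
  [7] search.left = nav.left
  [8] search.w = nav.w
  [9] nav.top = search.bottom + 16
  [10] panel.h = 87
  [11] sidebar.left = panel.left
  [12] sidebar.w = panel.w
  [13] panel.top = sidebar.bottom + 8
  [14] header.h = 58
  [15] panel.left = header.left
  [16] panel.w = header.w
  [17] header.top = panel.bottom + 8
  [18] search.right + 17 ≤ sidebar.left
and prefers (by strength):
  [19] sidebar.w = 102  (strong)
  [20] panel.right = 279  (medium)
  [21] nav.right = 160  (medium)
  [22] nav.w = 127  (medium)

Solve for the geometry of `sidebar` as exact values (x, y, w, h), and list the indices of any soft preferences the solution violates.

1. sidebar.x = 177  [sidebar.left = search.right + 17]
2. sidebar.y = 17  [search.top = sidebar.top]
3. sidebar.w = 102  [sidebar.w = panel.w]
4. sidebar.h = 43  [panel.top = sidebar.bottom + 8]

sidebar = (x=177, y=17, w=102, h=43)
violated soft preferences: 22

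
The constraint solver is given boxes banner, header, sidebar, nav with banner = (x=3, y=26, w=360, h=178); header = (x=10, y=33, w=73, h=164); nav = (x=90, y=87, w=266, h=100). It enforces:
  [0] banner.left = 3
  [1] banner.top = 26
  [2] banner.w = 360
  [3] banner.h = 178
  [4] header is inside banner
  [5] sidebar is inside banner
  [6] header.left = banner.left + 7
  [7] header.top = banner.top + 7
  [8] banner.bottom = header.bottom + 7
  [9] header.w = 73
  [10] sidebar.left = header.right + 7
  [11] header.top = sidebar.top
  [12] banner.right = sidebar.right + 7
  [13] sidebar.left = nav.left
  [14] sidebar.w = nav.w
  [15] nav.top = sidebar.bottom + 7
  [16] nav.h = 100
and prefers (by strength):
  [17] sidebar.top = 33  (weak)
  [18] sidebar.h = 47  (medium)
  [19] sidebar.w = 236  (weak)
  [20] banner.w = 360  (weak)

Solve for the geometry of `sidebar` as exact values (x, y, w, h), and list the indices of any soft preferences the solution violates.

sidebar = (x=90, y=33, w=266, h=47)
violated soft preferences: 19

1. sidebar.x = 90  [sidebar.left = header.right + 7]
2. sidebar.y = 33  [header.top = sidebar.top]
3. sidebar.w = 266  [banner.right = sidebar.right + 7]
4. sidebar.h = 47  [nav.top = sidebar.bottom + 7]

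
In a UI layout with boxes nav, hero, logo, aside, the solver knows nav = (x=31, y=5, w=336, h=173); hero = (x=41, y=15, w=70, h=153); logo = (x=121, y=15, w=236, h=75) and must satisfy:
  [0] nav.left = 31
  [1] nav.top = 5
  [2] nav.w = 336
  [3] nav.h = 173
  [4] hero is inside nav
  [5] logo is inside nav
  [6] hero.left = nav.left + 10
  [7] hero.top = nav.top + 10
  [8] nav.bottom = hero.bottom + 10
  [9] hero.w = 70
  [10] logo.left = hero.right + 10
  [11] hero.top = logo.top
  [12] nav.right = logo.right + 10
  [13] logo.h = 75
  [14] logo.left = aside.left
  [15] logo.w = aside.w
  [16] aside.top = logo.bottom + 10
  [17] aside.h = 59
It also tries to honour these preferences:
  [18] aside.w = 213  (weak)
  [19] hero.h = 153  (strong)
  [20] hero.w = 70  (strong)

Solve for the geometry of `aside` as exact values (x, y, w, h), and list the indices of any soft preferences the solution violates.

1. aside.x = 121  [logo.left = aside.left]
2. aside.w = 236  [logo.w = aside.w]
3. aside.y = 100  [aside.top = logo.bottom + 10]
4. aside.h = 59  [aside.h = 59]

aside = (x=121, y=100, w=236, h=59)
violated soft preferences: 18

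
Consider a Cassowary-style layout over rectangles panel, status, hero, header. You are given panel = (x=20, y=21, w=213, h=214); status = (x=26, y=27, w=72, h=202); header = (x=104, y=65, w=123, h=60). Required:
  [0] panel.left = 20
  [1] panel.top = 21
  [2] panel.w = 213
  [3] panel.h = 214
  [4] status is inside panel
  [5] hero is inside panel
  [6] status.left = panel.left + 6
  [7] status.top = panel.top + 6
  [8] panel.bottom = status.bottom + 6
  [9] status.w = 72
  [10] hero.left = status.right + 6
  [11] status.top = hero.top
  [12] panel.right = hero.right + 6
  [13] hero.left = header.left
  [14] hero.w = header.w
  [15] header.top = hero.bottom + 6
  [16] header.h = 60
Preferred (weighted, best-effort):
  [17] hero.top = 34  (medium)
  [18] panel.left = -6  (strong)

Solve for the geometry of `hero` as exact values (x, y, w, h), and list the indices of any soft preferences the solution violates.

1. hero.x = 104  [hero.left = status.right + 6]
2. hero.y = 27  [status.top = hero.top]
3. hero.w = 123  [panel.right = hero.right + 6]
4. hero.h = 32  [header.top = hero.bottom + 6]

hero = (x=104, y=27, w=123, h=32)
violated soft preferences: 17, 18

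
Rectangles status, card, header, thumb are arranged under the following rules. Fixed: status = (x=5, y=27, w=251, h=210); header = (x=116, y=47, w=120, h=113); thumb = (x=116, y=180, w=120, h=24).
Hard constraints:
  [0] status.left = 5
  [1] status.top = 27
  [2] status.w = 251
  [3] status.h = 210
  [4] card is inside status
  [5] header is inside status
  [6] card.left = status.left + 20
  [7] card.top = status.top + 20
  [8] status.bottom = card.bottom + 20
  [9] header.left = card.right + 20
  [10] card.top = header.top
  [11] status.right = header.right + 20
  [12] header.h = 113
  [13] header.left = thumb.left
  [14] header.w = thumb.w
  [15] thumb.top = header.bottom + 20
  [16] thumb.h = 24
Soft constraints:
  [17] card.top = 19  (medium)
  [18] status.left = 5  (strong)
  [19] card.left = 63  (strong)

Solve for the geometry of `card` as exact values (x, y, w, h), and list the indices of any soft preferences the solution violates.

card = (x=25, y=47, w=71, h=170)
violated soft preferences: 17, 19

1. card.x = 25  [card.left = status.left + 20]
2. card.y = 47  [card.top = status.top + 20]
3. card.h = 170  [status.bottom = card.bottom + 20]
4. card.w = 71  [header.left = card.right + 20]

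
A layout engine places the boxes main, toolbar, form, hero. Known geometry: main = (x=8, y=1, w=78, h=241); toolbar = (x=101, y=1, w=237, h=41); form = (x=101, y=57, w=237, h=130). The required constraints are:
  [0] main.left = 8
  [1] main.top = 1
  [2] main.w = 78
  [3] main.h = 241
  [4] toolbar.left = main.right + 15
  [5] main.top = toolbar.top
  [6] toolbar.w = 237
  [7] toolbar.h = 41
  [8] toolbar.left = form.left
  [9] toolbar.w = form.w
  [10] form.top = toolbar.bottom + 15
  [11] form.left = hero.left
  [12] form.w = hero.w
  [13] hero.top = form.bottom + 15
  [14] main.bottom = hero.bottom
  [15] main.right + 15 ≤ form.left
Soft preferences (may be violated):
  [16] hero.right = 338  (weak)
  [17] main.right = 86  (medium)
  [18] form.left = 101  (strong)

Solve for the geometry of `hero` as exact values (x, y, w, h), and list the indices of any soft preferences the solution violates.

1. hero.x = 101  [form.left = hero.left]
2. hero.w = 237  [form.w = hero.w]
3. hero.y = 202  [hero.top = form.bottom + 15]
4. hero.h = 40  [main.bottom = hero.bottom]

hero = (x=101, y=202, w=237, h=40)
violated soft preferences: none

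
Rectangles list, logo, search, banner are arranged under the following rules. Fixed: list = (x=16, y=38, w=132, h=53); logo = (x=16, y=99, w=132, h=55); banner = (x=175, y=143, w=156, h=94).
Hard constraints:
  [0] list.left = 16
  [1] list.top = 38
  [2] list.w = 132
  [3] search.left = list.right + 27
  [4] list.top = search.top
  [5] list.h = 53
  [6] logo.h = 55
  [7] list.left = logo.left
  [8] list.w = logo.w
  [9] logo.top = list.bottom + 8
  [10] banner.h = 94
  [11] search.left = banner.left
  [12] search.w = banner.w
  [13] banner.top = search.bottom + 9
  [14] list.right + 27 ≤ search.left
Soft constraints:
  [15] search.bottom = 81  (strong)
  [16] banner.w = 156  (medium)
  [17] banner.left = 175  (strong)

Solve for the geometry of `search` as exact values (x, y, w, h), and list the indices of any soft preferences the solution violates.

1. search.x = 175  [search.left = list.right + 27]
2. search.y = 38  [list.top = search.top]
3. search.w = 156  [search.w = banner.w]
4. search.h = 96  [banner.top = search.bottom + 9]

search = (x=175, y=38, w=156, h=96)
violated soft preferences: 15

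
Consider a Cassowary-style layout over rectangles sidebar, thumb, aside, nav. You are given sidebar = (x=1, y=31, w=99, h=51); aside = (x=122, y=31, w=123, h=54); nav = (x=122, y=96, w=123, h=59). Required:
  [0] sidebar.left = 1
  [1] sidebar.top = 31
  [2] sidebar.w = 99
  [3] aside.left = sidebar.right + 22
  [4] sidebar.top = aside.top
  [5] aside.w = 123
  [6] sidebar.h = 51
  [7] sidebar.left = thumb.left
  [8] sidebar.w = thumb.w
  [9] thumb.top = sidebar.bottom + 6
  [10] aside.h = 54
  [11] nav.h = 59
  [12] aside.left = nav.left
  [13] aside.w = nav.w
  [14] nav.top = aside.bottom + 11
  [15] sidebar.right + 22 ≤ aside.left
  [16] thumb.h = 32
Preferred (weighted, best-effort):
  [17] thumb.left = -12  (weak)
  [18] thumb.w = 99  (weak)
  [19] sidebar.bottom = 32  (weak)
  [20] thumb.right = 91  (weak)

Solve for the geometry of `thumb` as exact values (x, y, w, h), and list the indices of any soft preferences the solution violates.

1. thumb.x = 1  [sidebar.left = thumb.left]
2. thumb.w = 99  [sidebar.w = thumb.w]
3. thumb.y = 88  [thumb.top = sidebar.bottom + 6]
4. thumb.h = 32  [thumb.h = 32]

thumb = (x=1, y=88, w=99, h=32)
violated soft preferences: 17, 19, 20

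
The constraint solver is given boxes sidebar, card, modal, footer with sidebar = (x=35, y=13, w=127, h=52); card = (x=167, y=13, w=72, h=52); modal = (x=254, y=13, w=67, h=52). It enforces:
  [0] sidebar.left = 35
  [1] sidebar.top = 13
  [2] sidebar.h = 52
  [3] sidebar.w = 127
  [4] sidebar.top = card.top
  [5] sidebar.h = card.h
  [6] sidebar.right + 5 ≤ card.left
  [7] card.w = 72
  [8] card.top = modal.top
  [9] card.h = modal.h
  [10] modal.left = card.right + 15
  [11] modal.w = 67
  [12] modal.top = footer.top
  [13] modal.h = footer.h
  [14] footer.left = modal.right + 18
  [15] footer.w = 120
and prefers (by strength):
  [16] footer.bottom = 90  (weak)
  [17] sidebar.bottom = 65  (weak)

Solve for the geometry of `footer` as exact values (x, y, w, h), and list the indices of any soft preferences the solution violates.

1. footer.y = 13  [modal.top = footer.top]
2. footer.h = 52  [modal.h = footer.h]
3. footer.x = 339  [footer.left = modal.right + 18]
4. footer.w = 120  [footer.w = 120]

footer = (x=339, y=13, w=120, h=52)
violated soft preferences: 16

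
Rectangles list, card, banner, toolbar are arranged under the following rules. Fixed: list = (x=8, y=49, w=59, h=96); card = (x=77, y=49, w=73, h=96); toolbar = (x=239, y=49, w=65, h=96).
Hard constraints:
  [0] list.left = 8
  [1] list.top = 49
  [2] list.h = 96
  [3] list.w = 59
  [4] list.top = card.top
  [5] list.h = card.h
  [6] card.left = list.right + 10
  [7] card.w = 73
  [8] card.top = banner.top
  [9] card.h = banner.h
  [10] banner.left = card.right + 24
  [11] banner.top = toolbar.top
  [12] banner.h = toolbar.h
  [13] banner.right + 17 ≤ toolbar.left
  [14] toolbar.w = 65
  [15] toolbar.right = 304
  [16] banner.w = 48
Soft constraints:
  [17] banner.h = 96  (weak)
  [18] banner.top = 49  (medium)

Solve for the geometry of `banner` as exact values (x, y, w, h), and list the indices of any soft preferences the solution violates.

1. banner.y = 49  [card.top = banner.top]
2. banner.h = 96  [card.h = banner.h]
3. banner.x = 174  [banner.left = card.right + 24]
4. banner.w = 48  [banner.w = 48]

banner = (x=174, y=49, w=48, h=96)
violated soft preferences: none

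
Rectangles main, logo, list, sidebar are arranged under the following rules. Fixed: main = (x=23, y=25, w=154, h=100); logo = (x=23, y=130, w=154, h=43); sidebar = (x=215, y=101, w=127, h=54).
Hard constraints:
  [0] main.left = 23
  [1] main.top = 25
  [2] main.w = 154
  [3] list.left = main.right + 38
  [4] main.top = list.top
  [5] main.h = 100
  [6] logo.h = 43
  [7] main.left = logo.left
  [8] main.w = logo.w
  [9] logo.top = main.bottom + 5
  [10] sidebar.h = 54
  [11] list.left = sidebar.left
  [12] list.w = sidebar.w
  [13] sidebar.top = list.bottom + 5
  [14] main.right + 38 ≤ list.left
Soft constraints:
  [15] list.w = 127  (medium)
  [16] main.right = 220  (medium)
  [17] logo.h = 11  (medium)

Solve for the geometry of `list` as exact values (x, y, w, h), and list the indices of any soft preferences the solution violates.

1. list.x = 215  [list.left = main.right + 38]
2. list.y = 25  [main.top = list.top]
3. list.w = 127  [list.w = sidebar.w]
4. list.h = 71  [sidebar.top = list.bottom + 5]

list = (x=215, y=25, w=127, h=71)
violated soft preferences: 16, 17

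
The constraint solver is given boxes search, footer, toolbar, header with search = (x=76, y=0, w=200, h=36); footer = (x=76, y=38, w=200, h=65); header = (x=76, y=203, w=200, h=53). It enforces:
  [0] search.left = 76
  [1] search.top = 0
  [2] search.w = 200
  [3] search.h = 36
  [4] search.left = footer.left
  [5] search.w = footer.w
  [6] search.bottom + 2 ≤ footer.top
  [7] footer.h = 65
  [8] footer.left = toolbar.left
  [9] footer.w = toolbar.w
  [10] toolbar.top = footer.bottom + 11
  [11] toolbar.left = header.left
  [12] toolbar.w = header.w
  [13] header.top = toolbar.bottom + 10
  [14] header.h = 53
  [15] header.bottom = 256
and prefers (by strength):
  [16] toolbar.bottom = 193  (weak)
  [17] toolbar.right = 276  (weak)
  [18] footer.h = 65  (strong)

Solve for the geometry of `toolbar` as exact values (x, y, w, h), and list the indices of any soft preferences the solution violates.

1. toolbar.x = 76  [footer.left = toolbar.left]
2. toolbar.w = 200  [footer.w = toolbar.w]
3. toolbar.y = 114  [toolbar.top = footer.bottom + 11]
4. toolbar.h = 79  [header.top = toolbar.bottom + 10]

toolbar = (x=76, y=114, w=200, h=79)
violated soft preferences: none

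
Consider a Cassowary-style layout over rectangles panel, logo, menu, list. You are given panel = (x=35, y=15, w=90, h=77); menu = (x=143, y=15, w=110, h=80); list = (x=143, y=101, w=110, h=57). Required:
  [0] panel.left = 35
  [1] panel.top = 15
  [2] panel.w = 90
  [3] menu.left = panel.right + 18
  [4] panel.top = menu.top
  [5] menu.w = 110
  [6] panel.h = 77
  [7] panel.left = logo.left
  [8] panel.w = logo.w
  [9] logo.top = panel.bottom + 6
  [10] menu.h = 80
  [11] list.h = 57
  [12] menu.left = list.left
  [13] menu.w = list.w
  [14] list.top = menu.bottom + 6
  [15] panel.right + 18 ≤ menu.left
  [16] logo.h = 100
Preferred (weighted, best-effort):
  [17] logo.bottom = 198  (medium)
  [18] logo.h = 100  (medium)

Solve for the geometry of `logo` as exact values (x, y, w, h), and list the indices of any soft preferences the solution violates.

logo = (x=35, y=98, w=90, h=100)
violated soft preferences: none

1. logo.x = 35  [panel.left = logo.left]
2. logo.w = 90  [panel.w = logo.w]
3. logo.y = 98  [logo.top = panel.bottom + 6]
4. logo.h = 100  [logo.h = 100]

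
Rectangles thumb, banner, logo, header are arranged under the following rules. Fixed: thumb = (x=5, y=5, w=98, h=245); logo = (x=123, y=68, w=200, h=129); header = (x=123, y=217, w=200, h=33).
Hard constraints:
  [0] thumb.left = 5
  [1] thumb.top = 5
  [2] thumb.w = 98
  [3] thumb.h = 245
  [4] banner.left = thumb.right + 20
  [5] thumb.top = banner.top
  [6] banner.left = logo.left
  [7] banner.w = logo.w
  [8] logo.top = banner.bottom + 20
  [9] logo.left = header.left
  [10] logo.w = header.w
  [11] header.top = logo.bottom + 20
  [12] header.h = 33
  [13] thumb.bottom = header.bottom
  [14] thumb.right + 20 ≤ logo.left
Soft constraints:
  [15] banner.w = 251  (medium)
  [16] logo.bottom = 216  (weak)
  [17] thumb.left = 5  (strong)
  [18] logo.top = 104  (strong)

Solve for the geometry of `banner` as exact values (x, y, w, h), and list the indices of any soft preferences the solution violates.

banner = (x=123, y=5, w=200, h=43)
violated soft preferences: 15, 16, 18

1. banner.x = 123  [banner.left = thumb.right + 20]
2. banner.y = 5  [thumb.top = banner.top]
3. banner.w = 200  [banner.w = logo.w]
4. banner.h = 43  [logo.top = banner.bottom + 20]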